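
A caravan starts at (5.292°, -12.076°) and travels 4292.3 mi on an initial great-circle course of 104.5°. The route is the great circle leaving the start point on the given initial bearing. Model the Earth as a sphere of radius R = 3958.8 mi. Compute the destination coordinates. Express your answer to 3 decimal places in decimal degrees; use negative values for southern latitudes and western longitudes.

δ = 4292.3/3958.8 = 1.084243 rad (62.1225°).
Start latitude φ₁ = 0.092363 rad; initial bearing θ = 1.823869 rad.
Applying the spherical law of cosines for sides, sin φ₂ = sin φ₁ cos δ + cos φ₁ sin δ cos θ = -0.177254, so φ₂ = -10.210°.
Then Δλ = atan2(0.852146, 0.483931) = 1.054317 rad, from sin θ sin δ cos φ₁ over cos δ − sin φ₁ sin φ₂.
λ₂ = -12.076° + 60.408° = 48.332°.

latitude -10.210°, longitude 48.332°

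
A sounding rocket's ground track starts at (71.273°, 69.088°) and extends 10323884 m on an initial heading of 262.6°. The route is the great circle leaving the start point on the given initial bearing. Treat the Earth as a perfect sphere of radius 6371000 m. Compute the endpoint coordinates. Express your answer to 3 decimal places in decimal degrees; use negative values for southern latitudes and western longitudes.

δ = 10323884/6371000 = 1.620450 rad (92.8449°).
Start latitude φ₁ = 1.243949 rad; initial bearing θ = 4.583235 rad.
Destination latitude: φ₂ = arcsin( sin φ₁ cos δ + cos φ₁ sin δ cos θ ) = arcsin(-0.088305) = -5.066°.
Then Δλ = atan2(-0.317993, 0.033997) = -1.464288 rad, from sin θ sin δ cos φ₁ over cos δ − sin φ₁ sin φ₂.
λ₂ = λ₁ + Δλ = -14.810°.

latitude -5.066°, longitude -14.810°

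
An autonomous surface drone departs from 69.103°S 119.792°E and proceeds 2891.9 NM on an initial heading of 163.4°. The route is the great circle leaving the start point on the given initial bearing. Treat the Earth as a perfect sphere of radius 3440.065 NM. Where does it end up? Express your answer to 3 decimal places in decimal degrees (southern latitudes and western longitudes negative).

Central angle δ = d/R = 0.840653 rad.
With φ₁ = -69.103° = -1.206075 rad and θ = 163.4° = 2.851868 rad:
Destination latitude: φ₂ = arcsin( sin φ₁ cos δ + cos φ₁ sin δ cos θ ) = arcsin(-0.877790) = -61.377°.
Δλ = atan2( sin θ sin δ cos φ₁ , cos δ − sin φ₁ sin φ₂ ) = atan2(0.075925, -0.153075) = 2.681152 rad = 153.619°.
λ₂ = 119.792° + 153.619° = 273.411°, normalized to (−180°, 180°] → -86.589°.

latitude -61.377°, longitude -86.589°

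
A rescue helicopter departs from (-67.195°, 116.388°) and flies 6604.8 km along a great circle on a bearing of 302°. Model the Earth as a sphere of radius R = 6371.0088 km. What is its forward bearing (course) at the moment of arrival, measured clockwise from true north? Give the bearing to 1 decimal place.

Angular distance δ = d/R = 6604.8 / 6371.0088 = 1.036696 rad.
Start latitude φ₁ = -1.172774 rad; initial bearing θ = 5.270894 rad.
Destination latitude: φ₂ = arcsin( sin φ₁ cos δ + cos φ₁ sin δ cos θ ) = arcsin(-0.292484) = -17.007°.
Δλ = atan2( sin θ sin δ cos φ₁ , cos δ − sin φ₁ sin φ₂ ) = atan2(-0.282921, 0.239446) = -0.868433 rad = -49.758°.
λ₂ = 116.388° + -49.758° = 66.630°.
The forward bearing on arrival equals the back-azimuth from the destination plus 180°.
Back-azimuth from P₂ (-17.0°, 66.6°) to P₁ (-67.2°, 116.4°), with Δλ' = λ₁ − λ₂ = 49.8°: atan2( sin Δλ' cos φ₁ , cos φ₂ sin φ₁ − sin φ₂ cos φ₁ cos Δλ' ) = 159.9°.
Final bearing = (159.9° + 180°) mod 360° = 339.9°.

final bearing 339.9°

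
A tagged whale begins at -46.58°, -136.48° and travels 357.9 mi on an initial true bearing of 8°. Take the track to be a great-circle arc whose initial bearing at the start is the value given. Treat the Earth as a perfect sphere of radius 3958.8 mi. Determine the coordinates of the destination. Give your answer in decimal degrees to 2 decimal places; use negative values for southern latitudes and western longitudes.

The arc subtends δ = 357.9/3958.8 = 0.090406 rad at the centre.
With φ₁ = -46.58° = -0.812974 rad and θ = 8° = 0.139626 rad:
sin φ₂ = sin φ₁ cos δ + cos φ₁ sin δ cos θ = (-0.726335)(0.995916) + (0.687341)(0.090283)(0.990268) = -0.661917
φ₂ = asin(-0.661917) = -0.723374 rad = -41.45°.
Then Δλ = atan2(0.008636, 0.515143) = 0.016764 rad, from sin θ sin δ cos φ₁ over cos δ − sin φ₁ sin φ₂.
λ₂ = -136.48° + 0.96° = -135.52°.

latitude -41.45°, longitude -135.52°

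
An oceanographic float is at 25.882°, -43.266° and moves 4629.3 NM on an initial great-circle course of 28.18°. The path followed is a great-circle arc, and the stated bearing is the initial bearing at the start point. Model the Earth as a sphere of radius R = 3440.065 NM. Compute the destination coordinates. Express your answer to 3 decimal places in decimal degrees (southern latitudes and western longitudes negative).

Angular distance δ = d/R = 4629.3 / 3440.065 = 1.345701 rad.
Converting: φ₁ = 0.451726 rad, θ = 0.491834 rad.
Applying the spherical law of cosines for sides, sin φ₂ = sin φ₁ cos δ + cos φ₁ sin δ cos θ = 0.870477, so φ₂ = 60.514°.
For the longitude increment, Δλ = atan2( sin θ sin δ cos φ₁, cos δ − sin φ₁ sin φ₂ ) = atan2(0.414156, -0.156781) = 110.734°.
λ₂ = -43.266° + 110.734° = 67.468°.

latitude 60.514°, longitude 67.468°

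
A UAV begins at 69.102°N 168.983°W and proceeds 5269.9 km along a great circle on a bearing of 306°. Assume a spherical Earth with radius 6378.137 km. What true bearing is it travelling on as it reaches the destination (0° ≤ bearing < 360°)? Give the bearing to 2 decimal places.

δ = 5269.9/6378.137 = 0.826244 rad (47.3403°).
Start latitude φ₁ = 1.206057 rad; initial bearing θ = 5.340708 rad.
Applying the spherical law of cosines for sides, sin φ₂ = sin φ₁ cos δ + cos φ₁ sin δ cos θ = 0.787252, so φ₂ = 51.929°.
Then Δλ = atan2(-0.212220, -0.057822) = -1.836800 rad, from sin θ sin δ cos φ₁ over cos δ − sin φ₁ sin φ₂.
λ₂ = -168.983° + -105.241° = -274.224°, normalized to (−180°, 180°] → 85.776°.
The forward bearing on arrival equals the back-azimuth from the destination plus 180°.
Back-azimuth from P₂ (51.93°, 85.78°) to P₁ (69.10°, -168.98°), with Δλ' = λ₁ − λ₂ = -254.76°: atan2( sin Δλ' cos φ₁ , cos φ₂ sin φ₁ − sin φ₂ cos φ₁ cos Δλ' ) = 27.90°.
Final bearing = (27.90° + 180°) mod 360° = 207.90°.

final bearing 207.90°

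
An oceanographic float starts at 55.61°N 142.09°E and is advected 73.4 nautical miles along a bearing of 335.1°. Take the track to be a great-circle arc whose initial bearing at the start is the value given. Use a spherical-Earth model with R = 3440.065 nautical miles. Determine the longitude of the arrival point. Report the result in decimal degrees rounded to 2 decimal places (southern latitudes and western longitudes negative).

The arc subtends δ = 73.4/3440.065 = 0.021337 rad at the centre.
Converting: φ₁ = 0.970578 rad, θ = 5.848598 rad.
Destination latitude: φ₂ = arcsin( sin φ₁ cos δ + cos φ₁ sin δ cos θ ) = arcsin(0.835955) = 56.72°.
For the longitude increment, Δλ = atan2( sin θ sin δ cos φ₁, cos δ − sin φ₁ sin φ₂ ) = atan2(-0.005074, 0.309932) = -0.94°.
λ₂ = 142.09° + -0.94° = 141.15°.

longitude 141.15°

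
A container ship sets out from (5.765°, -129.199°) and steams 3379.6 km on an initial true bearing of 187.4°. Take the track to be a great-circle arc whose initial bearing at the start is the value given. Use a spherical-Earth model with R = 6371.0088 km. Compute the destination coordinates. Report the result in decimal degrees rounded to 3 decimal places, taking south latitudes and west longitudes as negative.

The arc subtends δ = 3379.6/6371.0088 = 0.530465 rad at the centre.
Converting: φ₁ = 0.100618 rad, θ = 3.270747 rad.
sin φ₂ = sin φ₁ cos δ + cos φ₁ sin δ cos θ = (0.100449)(0.862572) + (0.994942)(0.505935)(-0.991671) = -0.412539
φ₂ = asin(-0.412539) = -0.425240 rad = -24.364°.
Then Δλ = atan2(-0.064833, 0.904011) = -0.071594 rad, from sin θ sin δ cos φ₁ over cos δ − sin φ₁ sin φ₂.
λ₂ = -129.199° + -4.102° = -133.301°.

latitude -24.364°, longitude -133.301°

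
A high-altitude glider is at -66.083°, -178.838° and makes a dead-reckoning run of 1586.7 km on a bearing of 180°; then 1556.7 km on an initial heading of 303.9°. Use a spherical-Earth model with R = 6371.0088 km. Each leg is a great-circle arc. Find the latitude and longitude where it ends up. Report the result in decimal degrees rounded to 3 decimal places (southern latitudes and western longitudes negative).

Apply the spherical direct solution leg by leg, carrying full precision between legs.
Leg 1: from (-66.083°, -178.838°), δ = 1586.7/6371.0088 = 0.249050 rad, θ = 180° → φ = -80.353°, λ = -178.838°.
Leg 2: from (-80.353°, -178.838°), δ = 1556.7/6371.0088 = 0.244341 rad, θ = 303.9° → φ = -69.061°, λ = 146.977°.

latitude -69.061°, longitude 146.977°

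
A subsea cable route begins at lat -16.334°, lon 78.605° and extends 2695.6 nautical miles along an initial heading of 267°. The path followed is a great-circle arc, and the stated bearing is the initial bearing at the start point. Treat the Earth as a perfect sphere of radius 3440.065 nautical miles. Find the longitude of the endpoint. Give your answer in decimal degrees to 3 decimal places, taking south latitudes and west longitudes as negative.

longitude 32.127°

Central angle δ = d/R = 0.783590 rad.
Converting: φ₁ = -0.285082 rad, θ = 4.660029 rad.
Applying the spherical law of cosines for sides, sin φ₂ = sin φ₁ cos δ + cos φ₁ sin δ cos θ = -0.234672, so φ₂ = -13.572°.
Then Δλ = atan2(-0.676410, 0.642386) = -0.811192 rad, from sin θ sin δ cos φ₁ over cos δ − sin φ₁ sin φ₂.
Hence λ₂ = 78.605° + -46.478° = 32.127°.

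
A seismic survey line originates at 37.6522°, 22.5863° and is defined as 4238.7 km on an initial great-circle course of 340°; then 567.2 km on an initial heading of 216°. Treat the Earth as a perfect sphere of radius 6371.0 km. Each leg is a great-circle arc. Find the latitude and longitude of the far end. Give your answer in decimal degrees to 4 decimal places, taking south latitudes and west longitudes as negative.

latitude 65.7214°, longitude -22.8922°

Apply the spherical direct solution leg by leg, carrying full precision between legs.
Leg 1: from (37.6522°, 22.5863°), δ = 4238.7/6371 = 0.665312 rad, θ = 340° → φ = 70.0263°, λ = -15.5901°.
Leg 2: from (70.0263°, -15.5901°), δ = 567.2/6371 = 0.089028 rad, θ = 216° → φ = 65.7214°, λ = -22.8922°.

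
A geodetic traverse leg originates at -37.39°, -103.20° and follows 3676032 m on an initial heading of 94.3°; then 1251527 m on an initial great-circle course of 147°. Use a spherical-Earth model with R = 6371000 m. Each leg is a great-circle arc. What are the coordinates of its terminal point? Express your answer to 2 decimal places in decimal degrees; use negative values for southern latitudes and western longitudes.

latitude -41.96°, longitude -54.66°

Apply the spherical direct solution leg by leg, carrying full precision between legs.
Leg 1: from (-37.39°, -103.20°), δ = 3676032/6371000 = 0.576995 rad, θ = 94.3° → φ = -32.78°, λ = -62.88°.
Leg 2: from (-32.78°, -62.88°), δ = 1251527/6371000 = 0.196441 rad, θ = 147° → φ = -41.96°, λ = -54.66°.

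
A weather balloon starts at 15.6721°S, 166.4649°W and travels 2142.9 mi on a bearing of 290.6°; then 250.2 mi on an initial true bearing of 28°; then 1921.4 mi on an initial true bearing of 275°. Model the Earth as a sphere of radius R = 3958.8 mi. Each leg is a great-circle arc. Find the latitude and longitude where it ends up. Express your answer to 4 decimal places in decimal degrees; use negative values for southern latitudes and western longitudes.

Apply the spherical direct solution leg by leg, carrying full precision between legs.
Leg 1: from (-15.6721°, -166.4649°), δ = 2142.9/3958.8 = 0.541300 rad, θ = 290.6° → φ = -3.2657°, λ = 164.6477°.
Leg 2: from (-3.2657°, 164.6477°), δ = 250.2/3958.8 = 0.063201 rad, θ = 28° → φ = -0.0674°, λ = 166.3468°.
Leg 3: from (-0.0674°, 166.3468°), δ = 1921.4/3958.8 = 0.485349 rad, θ = 275° → φ = 2.2706°, λ = 138.6297°.

latitude 2.2706°, longitude 138.6297°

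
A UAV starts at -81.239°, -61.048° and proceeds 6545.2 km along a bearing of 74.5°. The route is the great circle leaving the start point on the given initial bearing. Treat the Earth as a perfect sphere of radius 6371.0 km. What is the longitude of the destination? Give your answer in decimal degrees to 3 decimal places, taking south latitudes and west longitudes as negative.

The arc subtends δ = 6545.2/6371 = 1.027343 rad at the centre.
With φ₁ = -81.239° = -1.417888 rad and θ = 74.5° = 1.300270 rad:
sin φ₂ = sin φ₁ cos δ + cos φ₁ sin δ cos θ = (-0.988332)(0.517095) + (0.152313)(0.855928)(0.267238) = -0.476222
φ₂ = asin(-0.476222) = -0.496353 rad = -28.439°.
For the longitude increment, Δλ = atan2( sin θ sin δ cos φ₁, cos δ − sin φ₁ sin φ₂ ) = atan2(0.125628, 0.046429) = 69.717°.
Hence λ₂ = -61.048° + 69.717° = 8.669°.

longitude 8.669°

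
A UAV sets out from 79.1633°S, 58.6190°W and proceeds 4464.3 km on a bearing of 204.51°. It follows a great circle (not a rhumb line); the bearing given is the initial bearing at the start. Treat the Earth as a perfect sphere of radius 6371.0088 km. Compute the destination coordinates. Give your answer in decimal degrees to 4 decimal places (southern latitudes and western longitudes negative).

latitude -59.4342°, longitude 153.1164°

Angular distance δ = d/R = 4464.3 / 6371.0088 = 0.700721 rad.
Converting: φ₁ = -1.381660 rad, θ = 3.569373 rad.
Applying the spherical law of cosines for sides, sin φ₂ = sin φ₁ cos δ + cos φ₁ sin δ cos θ = -0.861046, so φ₂ = -59.4342°.
For the longitude increment, Δλ = atan2( sin θ sin δ cos φ₁, cos δ − sin φ₁ sin φ₂ ) = atan2(-0.050290, -0.081314) = -148.2646°.
λ₂ = -58.6190° + -148.2646° = -206.8836°, normalized to (−180°, 180°] → 153.1164°.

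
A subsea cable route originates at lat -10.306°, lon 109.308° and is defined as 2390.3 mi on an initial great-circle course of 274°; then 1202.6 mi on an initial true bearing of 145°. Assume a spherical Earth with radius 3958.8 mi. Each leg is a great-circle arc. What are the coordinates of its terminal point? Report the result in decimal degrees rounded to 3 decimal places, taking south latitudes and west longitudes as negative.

latitude -20.300°, longitude 85.117°

Apply the spherical direct solution leg by leg, carrying full precision between legs.
Leg 1: from (-10.306°, 109.308°), δ = 2390.3/3958.8 = 0.603794 rad, θ = 274° → φ = -6.218°, λ = 74.576°.
Leg 2: from (-6.218°, 74.576°), δ = 1202.6/3958.8 = 0.303779 rad, θ = 145° → φ = -20.300°, λ = 85.117°.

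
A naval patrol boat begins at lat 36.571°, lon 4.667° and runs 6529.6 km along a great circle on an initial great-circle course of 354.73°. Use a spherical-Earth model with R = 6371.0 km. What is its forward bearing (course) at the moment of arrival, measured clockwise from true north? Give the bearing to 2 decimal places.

Angular distance δ = d/R = 6529.6 / 6371 = 1.024894 rad.
Start latitude φ₁ = 0.638284 rad; initial bearing θ = 6.191206 rad.
Applying the spherical law of cosines for sides, sin φ₂ = sin φ₁ cos δ + cos φ₁ sin δ cos θ = 0.992834, so φ₂ = 83.137°.
Then Δλ = atan2(-0.063045, -0.072360) = -2.424880 rad, from sin θ sin δ cos φ₁ over cos δ − sin φ₁ sin φ₂.
λ₂ = 4.667° + -138.935° = -134.268°.
The forward bearing on arrival equals the back-azimuth from the destination plus 180°.
Back-azimuth from P₂ (83.14°, -134.27°) to P₁ (36.57°, 4.67°), with Δλ' = λ₁ − λ₂ = 138.94°: atan2( sin Δλ' cos φ₁ , cos φ₂ sin φ₁ − sin φ₂ cos φ₁ cos Δλ' ) = 38.12°.
Final bearing = (38.12° + 180°) mod 360° = 218.12°.

final bearing 218.12°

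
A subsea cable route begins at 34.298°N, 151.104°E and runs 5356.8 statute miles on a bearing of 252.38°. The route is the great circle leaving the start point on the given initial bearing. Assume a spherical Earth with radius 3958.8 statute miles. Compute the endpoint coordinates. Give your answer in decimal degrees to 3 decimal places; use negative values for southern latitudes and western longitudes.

latitude -7.035°, longitude 81.442°

Central angle δ = d/R = 1.353137 rad.
With φ₁ = 34.298° = 0.598613 rad and θ = 252.38° = 4.404862 rad:
sin φ₂ = sin φ₁ cos δ + cos φ₁ sin δ cos θ = (0.563497)(0.215944) + (0.826118)(0.976406)(-0.302703) = -0.122484
φ₂ = asin(-0.122484) = -0.122792 rad = -7.035°.
Δλ = atan2( sin θ sin δ cos φ₁ , cos δ − sin φ₁ sin φ₂ ) = atan2(-0.768783, 0.284964) = -1.215829 rad = -69.662°.
Hence λ₂ = 151.104° + -69.662° = 81.442°.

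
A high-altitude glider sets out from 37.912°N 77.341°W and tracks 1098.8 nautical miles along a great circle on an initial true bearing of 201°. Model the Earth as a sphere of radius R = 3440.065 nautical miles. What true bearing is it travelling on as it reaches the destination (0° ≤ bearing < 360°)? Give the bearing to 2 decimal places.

Angular distance δ = d/R = 1098.8 / 3440.065 = 0.319413 rad.
With φ₁ = 37.912° = 0.661689 rad and θ = 201° = 3.508112 rad:
Applying the spherical law of cosines for sides, sin φ₂ = sin φ₁ cos δ + cos φ₁ sin δ cos θ = 0.352087, so φ₂ = 20.615°.
Δλ = atan2( sin θ sin δ cos φ₁ , cos δ − sin φ₁ sin φ₂ ) = atan2(-0.088782, 0.733080) = -0.120521 rad = -6.905°.
Hence λ₂ = -77.341° + -6.905° = -84.246°.
The forward bearing on arrival equals the back-azimuth from the destination plus 180°.
Back-azimuth from P₂ (20.62°, -84.25°) to P₁ (37.91°, -77.34°), with Δλ' = λ₁ − λ₂ = 6.91°: atan2( sin Δλ' cos φ₁ , cos φ₂ sin φ₁ − sin φ₂ cos φ₁ cos Δλ' ) = 17.58°.
Final bearing = (17.58° + 180°) mod 360° = 197.58°.

final bearing 197.58°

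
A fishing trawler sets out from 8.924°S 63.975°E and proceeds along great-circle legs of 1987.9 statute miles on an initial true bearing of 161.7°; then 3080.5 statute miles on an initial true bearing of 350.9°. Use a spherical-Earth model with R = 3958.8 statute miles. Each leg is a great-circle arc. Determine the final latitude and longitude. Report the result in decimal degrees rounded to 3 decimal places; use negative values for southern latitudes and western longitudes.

latitude 8.197°, longitude 68.297°

Apply the spherical direct solution leg by leg, carrying full precision between legs.
Leg 1: from (-8.924°, 63.975°), δ = 1987.9/3958.8 = 0.502147 rad, θ = 161.7° → φ = -35.973°, λ = 74.738°.
Leg 2: from (-35.973°, 74.738°), δ = 3080.5/3958.8 = 0.778140 rad, θ = 350.9° → φ = 8.197°, λ = 68.297°.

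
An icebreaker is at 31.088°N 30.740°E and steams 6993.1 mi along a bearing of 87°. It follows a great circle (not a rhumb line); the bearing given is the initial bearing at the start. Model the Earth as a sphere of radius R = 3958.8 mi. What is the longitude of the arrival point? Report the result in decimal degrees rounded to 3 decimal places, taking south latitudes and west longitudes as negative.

Central angle δ = d/R = 1.766470 rad.
Start latitude φ₁ = 0.542588 rad; initial bearing θ = 1.518436 rad.
Destination latitude: φ₂ = arcsin( sin φ₁ cos δ + cos φ₁ sin δ cos θ ) = arcsin(-0.056429) = -3.235°.
Then Δλ = atan2(0.838882, -0.165290) = 1.765340 rad, from sin θ sin δ cos φ₁ over cos δ − sin φ₁ sin φ₂.
Hence λ₂ = 30.740° + 101.147° = 131.887°.

longitude 131.887°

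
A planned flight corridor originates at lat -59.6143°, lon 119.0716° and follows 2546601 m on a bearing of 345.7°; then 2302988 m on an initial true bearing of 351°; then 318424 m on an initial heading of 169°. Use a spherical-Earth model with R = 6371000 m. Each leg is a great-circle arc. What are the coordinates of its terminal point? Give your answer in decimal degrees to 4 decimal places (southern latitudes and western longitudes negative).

Apply the spherical direct solution leg by leg, carrying full precision between legs.
Leg 1: from (-59.6143°, 119.0716°), δ = 2546601/6371000 = 0.399718 rad, θ = 345.7° → φ = -37.1493°, λ = 112.1452°.
Leg 2: from (-37.1493°, 112.1452°), δ = 2302988/6371000 = 0.361480 rad, θ = 351° → φ = -16.6455°, λ = 108.8348°.
Leg 3: from (-16.6455°, 108.8348°), δ = 318424/6371000 = 0.049980 rad, θ = 169° → φ = -19.4557°, λ = 109.4141°.

latitude -19.4557°, longitude 109.4141°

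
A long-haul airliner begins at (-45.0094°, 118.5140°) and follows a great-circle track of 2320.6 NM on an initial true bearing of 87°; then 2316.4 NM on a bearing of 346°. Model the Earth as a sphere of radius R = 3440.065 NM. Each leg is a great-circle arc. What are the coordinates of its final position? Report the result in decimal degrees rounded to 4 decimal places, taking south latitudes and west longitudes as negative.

latitude 5.7228°, longitude 157.1075°

Apply the spherical direct solution leg by leg, carrying full precision between legs.
Leg 1: from (-45.0094°, 118.5140°), δ = 2320.6/3440.065 = 0.674580 rad, θ = 87° → φ = -31.9521°, λ = 165.8284°.
Leg 2: from (-31.9521°, 165.8284°), δ = 2316.4/3440.065 = 0.673359 rad, θ = 346° → φ = 5.7228°, λ = 157.1075°.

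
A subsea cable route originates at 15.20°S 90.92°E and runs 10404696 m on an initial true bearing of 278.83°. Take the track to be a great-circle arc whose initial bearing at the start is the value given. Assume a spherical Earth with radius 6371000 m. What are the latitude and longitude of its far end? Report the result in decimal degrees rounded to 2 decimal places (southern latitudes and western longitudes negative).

Central angle δ = d/R = 1.633134 rad.
With φ₁ = -15.20° = -0.265290 rad and θ = 278.83° = 4.866502 rad:
Applying the spherical law of cosines for sides, sin φ₂ = sin φ₁ cos δ + cos φ₁ sin δ cos θ = 0.164179, so φ₂ = 9.45°.
Then Δλ = atan2(-0.951727, -0.019251) = -1.591021 rad, from sin θ sin δ cos φ₁ over cos δ − sin φ₁ sin φ₂.
λ₂ = λ₁ + Δλ = -0.24°.

latitude 9.45°, longitude -0.24°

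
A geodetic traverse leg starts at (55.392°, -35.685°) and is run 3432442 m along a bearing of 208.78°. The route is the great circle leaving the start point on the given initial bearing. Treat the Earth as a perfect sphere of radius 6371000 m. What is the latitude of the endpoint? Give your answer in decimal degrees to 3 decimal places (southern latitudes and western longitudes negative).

Central angle δ = d/R = 0.538760 rad.
Start latitude φ₁ = 0.966773 rad; initial bearing θ = 3.643898 rad.
Destination latitude: φ₂ = arcsin( sin φ₁ cos δ + cos φ₁ sin δ cos θ ) = arcsin(0.451059) = 26.812°.
Δλ = atan2( sin θ sin δ cos φ₁ , cos δ − sin φ₁ sin φ₂ ) = atan2(-0.140296, 0.487098) = -0.280433 rad = -16.068°.
λ₂ = -35.685° + -16.068° = -51.753°.

latitude 26.812°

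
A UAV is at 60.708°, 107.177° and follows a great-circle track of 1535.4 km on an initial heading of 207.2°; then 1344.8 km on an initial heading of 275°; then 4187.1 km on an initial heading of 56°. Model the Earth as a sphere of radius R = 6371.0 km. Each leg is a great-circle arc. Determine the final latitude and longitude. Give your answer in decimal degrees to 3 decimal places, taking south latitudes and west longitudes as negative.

latitude 54.600°, longitude 140.717°

Apply the spherical direct solution leg by leg, carrying full precision between legs.
Leg 1: from (60.708°, 107.177°), δ = 1535.4/6371 = 0.240998 rad, θ = 207.2° → φ = 47.994°, λ = 97.795°.
Leg 2: from (47.994°, 97.795°), δ = 1344.8/6371 = 0.211081 rad, θ = 275° → φ = 47.629°, λ = 79.753°.
Leg 3: from (47.629°, 79.753°), δ = 4187.1/6371 = 0.657212 rad, θ = 56° → φ = 54.600°, λ = 140.717°.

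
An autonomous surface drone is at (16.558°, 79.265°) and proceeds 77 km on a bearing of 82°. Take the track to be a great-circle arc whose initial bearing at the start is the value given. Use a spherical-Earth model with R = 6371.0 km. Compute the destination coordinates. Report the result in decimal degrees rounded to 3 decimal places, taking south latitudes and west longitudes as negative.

Central angle δ = d/R = 0.012086 rad.
Converting: φ₁ = 0.288992 rad, θ = 1.431170 rad.
Applying the spherical law of cosines for sides, sin φ₂ = sin φ₁ cos δ + cos φ₁ sin δ cos θ = 0.286577, so φ₂ = 16.653°.
Δλ = atan2( sin θ sin δ cos φ₁ , cos δ − sin φ₁ sin φ₂ ) = atan2(0.011472, 0.918257) = 0.012492 rad = 0.716°.
Hence λ₂ = 79.265° + 0.716° = 79.981°.

latitude 16.653°, longitude 79.981°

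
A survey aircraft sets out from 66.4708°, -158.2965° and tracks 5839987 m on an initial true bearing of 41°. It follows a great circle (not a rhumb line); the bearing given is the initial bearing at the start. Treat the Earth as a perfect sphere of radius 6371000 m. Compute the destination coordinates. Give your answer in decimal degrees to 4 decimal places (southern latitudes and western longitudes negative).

latitude 52.8432°, longitude -37.8350°

δ = 5839987/6371000 = 0.916652 rad (52.5203°).
Converting: φ₁ = 1.160134 rad, θ = 0.715585 rad.
Applying the spherical law of cosines for sides, sin φ₂ = sin φ₁ cos δ + cos φ₁ sin δ cos θ = 0.796986, so φ₂ = 52.8432°.
For the longitude increment, Δλ = atan2( sin θ sin δ cos φ₁, cos δ − sin φ₁ sin φ₂ ) = atan2(0.207843, -0.122241) = 120.4615°.
λ₂ = λ₁ + Δλ = -37.8350°.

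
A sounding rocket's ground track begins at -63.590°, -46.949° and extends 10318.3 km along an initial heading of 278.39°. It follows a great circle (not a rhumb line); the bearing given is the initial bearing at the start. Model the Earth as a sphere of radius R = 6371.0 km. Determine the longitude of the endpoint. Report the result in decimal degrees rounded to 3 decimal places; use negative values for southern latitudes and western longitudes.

Angular distance δ = d/R = 10318.3 / 6371 = 1.619573 rad.
Start latitude φ₁ = -1.109855 rad; initial bearing θ = 4.858822 rad.
sin φ₂ = sin φ₁ cos δ + cos φ₁ sin δ cos θ = (-0.895634)(-0.048757) + (0.444792)(0.998811)(0.145910) = 0.108491
φ₂ = asin(0.108491) = 0.108705 rad = 6.228°.
Δλ = atan2( sin θ sin δ cos φ₁ , cos δ − sin φ₁ sin φ₂ ) = atan2(-0.439508, 0.048411) = -1.461090 rad = -83.714°.
Hence λ₂ = -46.949° + -83.714° = -130.663°.

longitude -130.663°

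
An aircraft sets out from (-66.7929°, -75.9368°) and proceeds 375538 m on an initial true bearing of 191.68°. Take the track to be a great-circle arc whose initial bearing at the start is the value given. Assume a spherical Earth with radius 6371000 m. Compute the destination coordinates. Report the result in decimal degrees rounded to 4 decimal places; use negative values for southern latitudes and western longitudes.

latitude -70.0892°, longitude -77.9437°

Angular distance δ = d/R = 375538 / 6371000 = 0.058945 rad.
With φ₁ = -66.7929° = -1.165756 rad and θ = 191.68° = 3.345447 rad:
sin φ₂ = sin φ₁ cos δ + cos φ₁ sin δ cos θ = (-0.919087)(0.998263) + (0.394056)(0.058911)(-0.979294) = -0.940224
φ₂ = asin(-0.940224) = -1.223287 rad = -70.0892°.
Δλ = atan2( sin θ sin δ cos φ₁ , cos δ − sin φ₁ sin φ₂ ) = atan2(-0.004700, 0.134116) = -0.035027 rad = -2.0069°.
λ₂ = -75.9368° + -2.0069° = -77.9437°.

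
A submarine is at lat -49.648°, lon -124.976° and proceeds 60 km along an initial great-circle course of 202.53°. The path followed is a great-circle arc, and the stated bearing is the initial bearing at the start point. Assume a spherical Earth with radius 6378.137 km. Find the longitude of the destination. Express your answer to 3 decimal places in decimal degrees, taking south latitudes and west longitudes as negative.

longitude -125.298°

Angular distance δ = d/R = 60 / 6378.137 = 0.009407 rad.
Start latitude φ₁ = -0.866521 rad; initial bearing θ = 3.534815 rad.
sin φ₂ = sin φ₁ cos δ + cos φ₁ sin δ cos θ = (-0.762081)(0.999956) + (0.647482)(0.009407)(-0.923679) = -0.767673
φ₂ = asin(-0.767673) = -0.875202 rad = -50.145°.
Δλ = atan2( sin θ sin δ cos φ₁ , cos δ − sin φ₁ sin φ₂ ) = atan2(-0.002334, 0.414927) = -0.005625 rad = -0.322°.
λ₂ = -124.976° + -0.322° = -125.298°.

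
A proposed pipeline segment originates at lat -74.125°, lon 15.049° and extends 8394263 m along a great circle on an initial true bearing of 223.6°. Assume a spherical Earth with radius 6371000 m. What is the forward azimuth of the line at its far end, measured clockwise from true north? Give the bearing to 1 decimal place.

final bearing 347.9°

δ = 8394263/6371000 = 1.317574 rad (75.4914°).
With φ₁ = -74.125° = -1.293725 rad and θ = 223.6° = 3.902556 rad:
Applying the spherical law of cosines for sides, sin φ₂ = sin φ₁ cos δ + cos φ₁ sin δ cos θ = -0.432743, so φ₂ = -25.642°.
Then Δλ = atan2(-0.182623, -0.165713) = -2.307689 rad, from sin θ sin δ cos φ₁ over cos δ − sin φ₁ sin φ₂.
λ₂ = 15.049° + -132.221° = -117.172°.
The forward bearing on arrival equals the back-azimuth from the destination plus 180°.
Back-azimuth from P₂ (-25.6°, -117.2°) to P₁ (-74.1°, 15.0°), with Δλ' = λ₁ − λ₂ = 132.2°: atan2( sin Δλ' cos φ₁ , cos φ₂ sin φ₁ − sin φ₂ cos φ₁ cos Δλ' ) = 167.9°.
Final bearing = (167.9° + 180°) mod 360° = 347.9°.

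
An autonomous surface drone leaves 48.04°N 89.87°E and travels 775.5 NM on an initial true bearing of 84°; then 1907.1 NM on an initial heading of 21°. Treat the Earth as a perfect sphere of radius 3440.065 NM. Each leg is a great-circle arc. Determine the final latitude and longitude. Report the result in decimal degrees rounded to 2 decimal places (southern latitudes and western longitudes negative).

latitude 73.71°, longitude 151.45°

Apply the spherical direct solution leg by leg, carrying full precision between legs.
Leg 1: from (48.04°, 89.87°), δ = 775.5/3440.065 = 0.225432 rad, θ = 84° → φ = 47.77°, λ = 109.18°.
Leg 2: from (47.77°, 109.18°), δ = 1907.1/3440.065 = 0.554379 rad, θ = 21° → φ = 73.71°, λ = 151.45°.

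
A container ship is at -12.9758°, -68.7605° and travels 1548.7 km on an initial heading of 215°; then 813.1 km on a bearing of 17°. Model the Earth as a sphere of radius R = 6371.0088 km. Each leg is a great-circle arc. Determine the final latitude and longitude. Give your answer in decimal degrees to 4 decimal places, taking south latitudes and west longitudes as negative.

latitude -17.2010°, longitude -75.2344°

Apply the spherical direct solution leg by leg, carrying full precision between legs.
Leg 1: from (-12.9758°, -68.7605°), δ = 1548.7/6371.0088 = 0.243086 rad, θ = 215° → φ = -24.2094°, λ = -77.4669°.
Leg 2: from (-24.2094°, -77.4669°), δ = 813.1/6371.0088 = 0.127625 rad, θ = 17° → φ = -17.2010°, λ = -75.2344°.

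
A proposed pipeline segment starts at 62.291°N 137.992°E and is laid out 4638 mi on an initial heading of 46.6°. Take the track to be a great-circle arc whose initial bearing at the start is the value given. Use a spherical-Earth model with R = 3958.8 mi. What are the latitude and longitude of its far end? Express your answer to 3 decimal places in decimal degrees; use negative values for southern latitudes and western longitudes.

latitude 39.679°, longitude -102.445°

The arc subtends δ = 4638/3958.8 = 1.171567 rad at the centre.
Converting: φ₁ = 1.087183 rad, θ = 0.813323 rad.
Applying the spherical law of cosines for sides, sin φ₂ = sin φ₁ cos δ + cos φ₁ sin δ cos θ = 0.638490, so φ₂ = 39.679°.
For the longitude increment, Δλ = atan2( sin θ sin δ cos φ₁, cos δ − sin φ₁ sin φ₂ ) = atan2(0.311276, -0.176560) = 119.563°.
λ₂ = 137.992° + 119.563° = 257.555°, normalized to (−180°, 180°] → -102.445°.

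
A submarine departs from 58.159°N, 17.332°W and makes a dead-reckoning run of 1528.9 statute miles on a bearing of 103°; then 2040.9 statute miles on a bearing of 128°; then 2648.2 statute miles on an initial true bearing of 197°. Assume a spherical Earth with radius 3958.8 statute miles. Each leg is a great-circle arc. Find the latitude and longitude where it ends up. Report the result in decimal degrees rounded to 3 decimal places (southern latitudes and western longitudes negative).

latitude -10.652°, longitude 30.914°

Apply the spherical direct solution leg by leg, carrying full precision between legs.
Leg 1: from (58.159°, -17.332°), δ = 1528.9/3958.8 = 0.386203 rad, θ = 103° → φ = 47.923°, λ = 15.876°.
Leg 2: from (47.923°, 15.876°), δ = 2040.9/3958.8 = 0.515535 rad, θ = 128° → φ = 26.255°, λ = 41.546°.
Leg 3: from (26.255°, 41.546°), δ = 2648.2/3958.8 = 0.668940 rad, θ = 197° → φ = -10.652°, λ = 30.914°.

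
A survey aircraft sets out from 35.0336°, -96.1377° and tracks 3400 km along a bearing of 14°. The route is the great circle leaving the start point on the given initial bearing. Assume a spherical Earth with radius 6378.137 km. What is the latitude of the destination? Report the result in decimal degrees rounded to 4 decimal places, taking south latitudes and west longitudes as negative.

The arc subtends δ = 3400/6378.137 = 0.533071 rad at the centre.
With φ₁ = 35.0336° = 0.611452 rad and θ = 14° = 0.244346 rad:
Destination latitude: φ₂ = arcsin( sin φ₁ cos δ + cos φ₁ sin δ cos θ ) = arcsin(0.898153) = 63.9163°.
Δλ = atan2( sin θ sin δ cos φ₁ , cos δ − sin φ₁ sin φ₂ ) = atan2(0.100665, 0.345660) = 0.283388 rad = 16.2369°.
λ₂ = -96.1377° + 16.2369° = -79.9008°.

latitude 63.9163°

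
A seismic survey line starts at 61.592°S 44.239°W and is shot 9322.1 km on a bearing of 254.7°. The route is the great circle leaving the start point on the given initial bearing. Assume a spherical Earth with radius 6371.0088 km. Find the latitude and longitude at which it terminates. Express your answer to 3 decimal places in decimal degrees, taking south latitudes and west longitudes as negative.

latitude -12.666°, longitude -144.851°

Central angle δ = d/R = 1.463206 rad.
With φ₁ = -61.592° = -1.074983 rad and θ = 254.7° = 4.445354 rad:
Applying the spherical law of cosines for sides, sin φ₂ = sin φ₁ cos δ + cos φ₁ sin δ cos θ = -0.219263, so φ₂ = -12.666°.
For the longitude increment, Δλ = atan2( sin θ sin δ cos φ₁, cos δ − sin φ₁ sin φ₂ ) = atan2(-0.456232, -0.085477) = -100.612°.
λ₂ = -44.239° + -100.612° = -144.851°.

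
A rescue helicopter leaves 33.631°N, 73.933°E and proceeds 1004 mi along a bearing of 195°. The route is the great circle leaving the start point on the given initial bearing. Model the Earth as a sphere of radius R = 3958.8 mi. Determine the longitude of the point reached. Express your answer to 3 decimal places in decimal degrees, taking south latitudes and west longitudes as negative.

longitude 69.982°

The arc subtends δ = 1004/3958.8 = 0.253612 rad at the centre.
Converting: φ₁ = 0.586972 rad, θ = 3.403392 rad.
Applying the spherical law of cosines for sides, sin φ₂ = sin φ₁ cos δ + cos φ₁ sin δ cos θ = 0.334338, so φ₂ = 19.532°.
Δλ = atan2( sin θ sin δ cos φ₁ , cos δ − sin φ₁ sin φ₂ ) = atan2(-0.054069, 0.782842) = -0.068958 rad = -3.951°.
λ₂ = 73.933° + -3.951° = 69.982°.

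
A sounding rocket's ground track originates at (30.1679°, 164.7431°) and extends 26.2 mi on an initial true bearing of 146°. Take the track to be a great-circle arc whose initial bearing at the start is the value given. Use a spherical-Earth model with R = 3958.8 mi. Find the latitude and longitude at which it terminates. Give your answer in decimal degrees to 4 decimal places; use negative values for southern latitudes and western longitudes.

The arc subtends δ = 26.2/3958.8 = 0.006618 rad at the centre.
With φ₁ = 30.1679° = 0.526529 rad and θ = 146° = 2.548181 rad:
sin φ₂ = sin φ₁ cos δ + cos φ₁ sin δ cos θ = (0.502536)(0.999978) + (0.864556)(0.006618)(-0.829038) = 0.497781
φ₂ = asin(0.497781) = 0.521039 rad = 29.8533°.
Then Δλ = atan2(0.003200, 0.749825) = 0.004267 rad, from sin θ sin δ cos φ₁ over cos δ − sin φ₁ sin φ₂.
Hence λ₂ = 164.7431° + 0.2445° = 164.9876°.

latitude 29.8533°, longitude 164.9876°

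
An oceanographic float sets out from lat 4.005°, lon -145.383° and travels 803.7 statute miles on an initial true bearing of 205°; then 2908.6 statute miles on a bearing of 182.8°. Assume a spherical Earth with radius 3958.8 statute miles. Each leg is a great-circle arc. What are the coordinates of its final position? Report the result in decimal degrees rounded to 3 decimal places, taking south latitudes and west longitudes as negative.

latitude -48.566°, longitude -153.140°

Apply the spherical direct solution leg by leg, carrying full precision between legs.
Leg 1: from (4.005°, -145.383°), δ = 803.7/3958.8 = 0.203016 rad, θ = 205° → φ = -6.539°, λ = -150.303°.
Leg 2: from (-6.539°, -150.303°), δ = 2908.6/3958.8 = 0.734718 rad, θ = 182.8° → φ = -48.566°, λ = -153.140°.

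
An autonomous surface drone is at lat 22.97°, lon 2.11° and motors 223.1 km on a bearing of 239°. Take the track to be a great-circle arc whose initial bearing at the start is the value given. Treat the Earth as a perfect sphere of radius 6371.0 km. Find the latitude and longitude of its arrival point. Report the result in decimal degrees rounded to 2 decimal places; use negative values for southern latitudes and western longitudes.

The arc subtends δ = 223.1/6371 = 0.035018 rad at the centre.
With φ₁ = 22.97° = 0.400902 rad and θ = 239° = 4.171337 rad:
Destination latitude: φ₂ = arcsin( sin φ₁ cos δ + cos φ₁ sin δ cos θ ) = arcsin(0.373408) = 21.93°.
Then Δλ = atan2(-0.027631, 0.853665) = -0.032356 rad, from sin θ sin δ cos φ₁ over cos δ − sin φ₁ sin φ₂.
Hence λ₂ = 2.11° + -1.85° = 0.26°.

latitude 21.93°, longitude 0.26°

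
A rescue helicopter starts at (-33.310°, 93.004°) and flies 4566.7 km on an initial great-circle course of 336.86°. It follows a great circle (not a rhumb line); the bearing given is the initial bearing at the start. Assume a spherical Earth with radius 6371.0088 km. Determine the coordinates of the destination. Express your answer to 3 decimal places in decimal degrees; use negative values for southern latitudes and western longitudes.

δ = 4566.7/6371.0088 = 0.716794 rad (41.0693°).
Start latitude φ₁ = -0.581369 rad; initial bearing θ = 5.879316 rad.
Destination latitude: φ₂ = arcsin( sin φ₁ cos δ + cos φ₁ sin δ cos θ ) = arcsin(0.090840) = 5.212°.
For the longitude increment, Δλ = atan2( sin θ sin δ cos φ₁, cos δ − sin φ₁ sin φ₂ ) = atan2(-0.215761, 0.803802) = -15.025°.
λ₂ = λ₁ + Δλ = 77.979°.

latitude 5.212°, longitude 77.979°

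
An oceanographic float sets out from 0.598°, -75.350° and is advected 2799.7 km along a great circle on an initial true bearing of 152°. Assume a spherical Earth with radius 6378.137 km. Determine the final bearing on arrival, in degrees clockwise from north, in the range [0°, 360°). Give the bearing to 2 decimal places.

Angular distance δ = d/R = 2799.7 / 6378.137 = 0.438953 rad.
Converting: φ₁ = 0.010437 rad, θ = 2.652900 rad.
sin φ₂ = sin φ₁ cos δ + cos φ₁ sin δ cos θ = (0.010437)(0.905197) + (0.999946)(0.424992)(-0.882948) = -0.365777
φ₂ = asin(-0.365777) = -0.374468 rad = -21.455°.
Δλ = atan2( sin θ sin δ cos φ₁ , cos δ − sin φ₁ sin φ₂ ) = atan2(0.199511, 0.909015) = 0.216054 rad = 12.379°.
Hence λ₂ = -75.350° + 12.379° = -62.971°.
The forward bearing on arrival equals the back-azimuth from the destination plus 180°.
Back-azimuth from P₂ (-21.46°, -62.97°) to P₁ (0.60°, -75.35°), with Δλ' = λ₁ − λ₂ = -12.38°: atan2( sin Δλ' cos φ₁ , cos φ₂ sin φ₁ − sin φ₂ cos φ₁ cos Δλ' ) = 329.71°.
Final bearing = (329.71° + 180°) mod 360° = 149.71°.

final bearing 149.71°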